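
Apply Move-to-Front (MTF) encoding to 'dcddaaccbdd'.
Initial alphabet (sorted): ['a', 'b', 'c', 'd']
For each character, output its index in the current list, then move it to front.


MTF encoding:
'd': index 3 in ['a', 'b', 'c', 'd'] -> ['d', 'a', 'b', 'c']
'c': index 3 in ['d', 'a', 'b', 'c'] -> ['c', 'd', 'a', 'b']
'd': index 1 in ['c', 'd', 'a', 'b'] -> ['d', 'c', 'a', 'b']
'd': index 0 in ['d', 'c', 'a', 'b'] -> ['d', 'c', 'a', 'b']
'a': index 2 in ['d', 'c', 'a', 'b'] -> ['a', 'd', 'c', 'b']
'a': index 0 in ['a', 'd', 'c', 'b'] -> ['a', 'd', 'c', 'b']
'c': index 2 in ['a', 'd', 'c', 'b'] -> ['c', 'a', 'd', 'b']
'c': index 0 in ['c', 'a', 'd', 'b'] -> ['c', 'a', 'd', 'b']
'b': index 3 in ['c', 'a', 'd', 'b'] -> ['b', 'c', 'a', 'd']
'd': index 3 in ['b', 'c', 'a', 'd'] -> ['d', 'b', 'c', 'a']
'd': index 0 in ['d', 'b', 'c', 'a'] -> ['d', 'b', 'c', 'a']


Output: [3, 3, 1, 0, 2, 0, 2, 0, 3, 3, 0]


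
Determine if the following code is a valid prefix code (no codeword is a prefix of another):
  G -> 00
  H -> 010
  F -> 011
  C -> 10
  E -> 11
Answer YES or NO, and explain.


Checking each pair (does one codeword prefix another?):
  G='00' vs H='010': no prefix
  G='00' vs F='011': no prefix
  G='00' vs C='10': no prefix
  G='00' vs E='11': no prefix
  H='010' vs G='00': no prefix
  H='010' vs F='011': no prefix
  H='010' vs C='10': no prefix
  H='010' vs E='11': no prefix
  F='011' vs G='00': no prefix
  F='011' vs H='010': no prefix
  F='011' vs C='10': no prefix
  F='011' vs E='11': no prefix
  C='10' vs G='00': no prefix
  C='10' vs H='010': no prefix
  C='10' vs F='011': no prefix
  C='10' vs E='11': no prefix
  E='11' vs G='00': no prefix
  E='11' vs H='010': no prefix
  E='11' vs F='011': no prefix
  E='11' vs C='10': no prefix
No violation found over all pairs.

YES -- this is a valid prefix code. No codeword is a prefix of any other codeword.


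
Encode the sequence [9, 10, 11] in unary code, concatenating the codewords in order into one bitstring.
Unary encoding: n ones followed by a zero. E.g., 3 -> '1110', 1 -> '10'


Encode each number as n ones followed by a terminating 0:
  9 -> 1111111110 (10 bits)
  10 -> 11111111110 (11 bits)
  11 -> 111111111110 (12 bits)
Total length = 10 + 11 + 12 = 33 bits.

Unary([9, 10, 11]) = 111111111011111111110111111111110 (33 bits)


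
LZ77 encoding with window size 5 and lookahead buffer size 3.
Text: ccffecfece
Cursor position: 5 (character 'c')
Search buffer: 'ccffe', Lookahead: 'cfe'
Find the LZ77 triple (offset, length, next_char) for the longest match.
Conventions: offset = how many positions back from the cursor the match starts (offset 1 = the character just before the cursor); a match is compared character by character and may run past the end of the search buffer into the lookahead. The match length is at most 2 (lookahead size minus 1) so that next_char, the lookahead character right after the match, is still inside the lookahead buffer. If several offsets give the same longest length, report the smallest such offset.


Try each offset into the search buffer:
  offset=1 (pos 4, char 'e'): match length 0
  offset=2 (pos 3, char 'f'): match length 0
  offset=3 (pos 2, char 'f'): match length 0
  offset=4 (pos 1, char 'c'): match length 2
  offset=5 (pos 0, char 'c'): match length 1
Longest match has length 2 at offset 4.
next_char = character at position 5 + 2 = 7 -> 'e'

Best match: offset=4, length=2 (matching 'cf' starting at position 1)
LZ77 triple: (4, 2, 'e')


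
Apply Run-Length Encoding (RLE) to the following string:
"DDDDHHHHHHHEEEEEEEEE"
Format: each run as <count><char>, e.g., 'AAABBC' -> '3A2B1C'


Scanning runs left to right:
  i=0: run of 'D' x 4 -> '4D'
  i=4: run of 'H' x 7 -> '7H'
  i=11: run of 'E' x 9 -> '9E'

RLE = 4D7H9E


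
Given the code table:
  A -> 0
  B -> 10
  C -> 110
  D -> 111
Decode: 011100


Decoding:
0 -> A
111 -> D
0 -> A
0 -> A


Result: ADAA


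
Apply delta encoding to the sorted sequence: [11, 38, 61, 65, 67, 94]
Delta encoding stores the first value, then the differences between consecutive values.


First value: 11
Deltas:
  38 - 11 = 27
  61 - 38 = 23
  65 - 61 = 4
  67 - 65 = 2
  94 - 67 = 27


Delta encoded: [11, 27, 23, 4, 2, 27]


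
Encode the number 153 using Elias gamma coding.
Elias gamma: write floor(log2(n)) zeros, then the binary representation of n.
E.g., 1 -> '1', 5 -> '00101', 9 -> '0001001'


num_bits = floor(log2(153)) + 1 = 8
leading_zeros = num_bits - 1 = 7
binary(153) = 10011001

Elias gamma(153) = '0000000' + '10011001' = 000000010011001 (15 bits)


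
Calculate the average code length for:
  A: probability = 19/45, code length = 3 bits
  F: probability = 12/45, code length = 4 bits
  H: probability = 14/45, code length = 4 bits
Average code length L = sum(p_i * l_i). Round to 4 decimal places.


Weighted contributions p_i * l_i:
  A: (19/45) * 3 = 57/45
  F: (12/45) * 4 = 48/45
  H: (14/45) * 4 = 56/45
Sum = (57 + 48 + 56)/45 = 161/45

L = 161/45 = 3.5778 bits/symbol


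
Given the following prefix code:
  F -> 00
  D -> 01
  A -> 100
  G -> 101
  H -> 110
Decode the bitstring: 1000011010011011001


Decoding step by step:
Bits 100 -> A
Bits 00 -> F
Bits 110 -> H
Bits 100 -> A
Bits 110 -> H
Bits 110 -> H
Bits 01 -> D


Decoded message: AFHAHHD


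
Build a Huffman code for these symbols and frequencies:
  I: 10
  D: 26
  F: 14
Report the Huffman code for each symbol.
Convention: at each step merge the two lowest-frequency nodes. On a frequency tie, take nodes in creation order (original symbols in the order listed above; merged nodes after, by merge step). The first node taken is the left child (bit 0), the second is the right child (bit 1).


Huffman tree construction:
Step 1: Merge I(10) + F(14) = 24
Step 2: Merge (I+F)(24) + D(26) = 50
Read each symbol's code off the tree from the root (left child = 0, right child = 1).

Codes:
  I: 00 (length 2)
  D: 1 (length 1)
  F: 01 (length 2)
Average code length: 74/50 = 1.4800 bits/symbol


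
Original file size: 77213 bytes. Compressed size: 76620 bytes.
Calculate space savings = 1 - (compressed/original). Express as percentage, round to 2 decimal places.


ratio = compressed/original = 76620/77213 = 0.99232
savings = 1 - ratio = 1 - 0.99232 = 0.00768
as a percentage: 0.00768 * 100 = 0.77%

Space savings = 1 - 76620/77213 = 0.77%


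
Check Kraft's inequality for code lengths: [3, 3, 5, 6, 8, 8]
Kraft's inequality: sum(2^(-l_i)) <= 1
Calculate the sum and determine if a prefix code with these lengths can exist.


Sum = 2^(-3) + 2^(-3) + 2^(-5) + 2^(-6) + 2^(-8) + 2^(-8)
    = 0.125 + 0.125 + 0.03125 + 0.015625 + 0.00390625 + 0.00390625
    = 78/256 = 0.3046875
Since 0.3046875 <= 1, Kraft's inequality IS satisfied.
A prefix code with these lengths CAN exist.

Kraft sum = 0.3046875. Satisfied.


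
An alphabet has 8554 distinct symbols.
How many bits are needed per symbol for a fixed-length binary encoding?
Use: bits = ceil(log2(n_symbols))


log2(8554) = 13.0624
Bracket: 2^13 = 8192 < 8554 <= 2^14 = 16384
So ceil(log2(8554)) = 14

bits = ceil(log2(8554)) = ceil(13.0624) = 14 bits


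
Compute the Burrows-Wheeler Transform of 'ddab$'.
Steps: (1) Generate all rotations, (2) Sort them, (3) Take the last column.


Rotations (sorted):
  0: $ddab -> last char: b
  1: ab$dd -> last char: d
  2: b$dda -> last char: a
  3: dab$d -> last char: d
  4: ddab$ -> last char: $


BWT = bdad$


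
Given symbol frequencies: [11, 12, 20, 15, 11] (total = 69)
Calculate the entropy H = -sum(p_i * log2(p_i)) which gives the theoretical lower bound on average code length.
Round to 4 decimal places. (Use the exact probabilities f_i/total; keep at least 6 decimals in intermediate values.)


Per-symbol terms -p_i * log2(p_i) with p_i = f_i/69:
  p = 11/69 = 0.159420: log2(p) = -2.649093, -p*log2(p) = 0.422319
  p = 12/69 = 0.173913: log2(p) = -2.523562, -p*log2(p) = 0.438880
  p = 20/69 = 0.289855: log2(p) = -1.786596, -p*log2(p) = 0.517854
  p = 15/69 = 0.217391: log2(p) = -2.201634, -p*log2(p) = 0.478616
  p = 11/69 = 0.159420: log2(p) = -2.649093, -p*log2(p) = 0.422319
H = 0.422319 + 0.438880 + 0.517854 + 0.478616 + 0.422319 = 2.279988

H = 2.28 bits/symbol


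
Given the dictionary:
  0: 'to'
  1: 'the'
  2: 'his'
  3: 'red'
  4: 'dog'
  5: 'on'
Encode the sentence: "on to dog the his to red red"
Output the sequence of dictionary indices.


Look up each word in the dictionary:
  'on' -> 5
  'to' -> 0
  'dog' -> 4
  'the' -> 1
  'his' -> 2
  'to' -> 0
  'red' -> 3
  'red' -> 3

Encoded: [5, 0, 4, 1, 2, 0, 3, 3]


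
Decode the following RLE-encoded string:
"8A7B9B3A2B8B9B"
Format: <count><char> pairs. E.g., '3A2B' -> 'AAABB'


Expanding each <count><char> pair:
  8A -> 'AAAAAAAA'
  7B -> 'BBBBBBB'
  9B -> 'BBBBBBBBB'
  3A -> 'AAA'
  2B -> 'BB'
  8B -> 'BBBBBBBB'
  9B -> 'BBBBBBBBB'

Decoded = AAAAAAAABBBBBBBBBBBBBBBBAAABBBBBBBBBBBBBBBBBBB


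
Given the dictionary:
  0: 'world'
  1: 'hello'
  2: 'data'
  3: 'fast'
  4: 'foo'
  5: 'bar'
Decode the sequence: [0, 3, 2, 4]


Look up each index in the dictionary:
  0 -> 'world'
  3 -> 'fast'
  2 -> 'data'
  4 -> 'foo'

Decoded: "world fast data foo"


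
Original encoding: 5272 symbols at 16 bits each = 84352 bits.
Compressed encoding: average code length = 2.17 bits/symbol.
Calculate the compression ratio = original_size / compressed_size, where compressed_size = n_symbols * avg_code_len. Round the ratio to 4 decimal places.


original_size = n_symbols * orig_bits = 5272 * 16 = 84352 bits
compressed_size = n_symbols * avg_code_len = 5272 * 2.17 = 11440.24 bits
ratio = original_size / compressed_size = 84352 / 11440.24 = 7.3733

Compression ratio = 7.3733


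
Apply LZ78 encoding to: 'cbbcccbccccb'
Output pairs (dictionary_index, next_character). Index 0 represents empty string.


LZ78 encoding steps:
Dictionary: {0: ''}
Step 1: w='' (idx 0), next='c' -> output (0, 'c'), add 'c' as idx 1
Step 2: w='' (idx 0), next='b' -> output (0, 'b'), add 'b' as idx 2
Step 3: w='b' (idx 2), next='c' -> output (2, 'c'), add 'bc' as idx 3
Step 4: w='c' (idx 1), next='c' -> output (1, 'c'), add 'cc' as idx 4
Step 5: w='bc' (idx 3), next='c' -> output (3, 'c'), add 'bcc' as idx 5
Step 6: w='cc' (idx 4), next='b' -> output (4, 'b'), add 'ccb' as idx 6


Encoded: [(0, 'c'), (0, 'b'), (2, 'c'), (1, 'c'), (3, 'c'), (4, 'b')]


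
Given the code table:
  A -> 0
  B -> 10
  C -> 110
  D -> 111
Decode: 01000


Decoding:
0 -> A
10 -> B
0 -> A
0 -> A


Result: ABAA


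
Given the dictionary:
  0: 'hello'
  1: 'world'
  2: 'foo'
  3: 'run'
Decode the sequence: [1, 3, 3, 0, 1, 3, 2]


Look up each index in the dictionary:
  1 -> 'world'
  3 -> 'run'
  3 -> 'run'
  0 -> 'hello'
  1 -> 'world'
  3 -> 'run'
  2 -> 'foo'

Decoded: "world run run hello world run foo"


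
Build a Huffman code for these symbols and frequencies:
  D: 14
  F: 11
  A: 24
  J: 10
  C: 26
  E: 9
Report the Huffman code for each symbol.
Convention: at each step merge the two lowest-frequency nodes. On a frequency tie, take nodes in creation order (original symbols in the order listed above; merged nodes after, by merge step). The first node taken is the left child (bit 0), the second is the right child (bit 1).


Huffman tree construction:
Step 1: Merge E(9) + J(10) = 19
Step 2: Merge F(11) + D(14) = 25
Step 3: Merge (E+J)(19) + A(24) = 43
Step 4: Merge (F+D)(25) + C(26) = 51
Step 5: Merge ((E+J)+A)(43) + ((F+D)+C)(51) = 94
Read each symbol's code off the tree from the root (left child = 0, right child = 1).

Codes:
  D: 101 (length 3)
  F: 100 (length 3)
  A: 01 (length 2)
  J: 001 (length 3)
  C: 11 (length 2)
  E: 000 (length 3)
Average code length: 232/94 = 2.4681 bits/symbol


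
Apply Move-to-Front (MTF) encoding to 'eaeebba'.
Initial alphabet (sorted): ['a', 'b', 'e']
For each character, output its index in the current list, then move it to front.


MTF encoding:
'e': index 2 in ['a', 'b', 'e'] -> ['e', 'a', 'b']
'a': index 1 in ['e', 'a', 'b'] -> ['a', 'e', 'b']
'e': index 1 in ['a', 'e', 'b'] -> ['e', 'a', 'b']
'e': index 0 in ['e', 'a', 'b'] -> ['e', 'a', 'b']
'b': index 2 in ['e', 'a', 'b'] -> ['b', 'e', 'a']
'b': index 0 in ['b', 'e', 'a'] -> ['b', 'e', 'a']
'a': index 2 in ['b', 'e', 'a'] -> ['a', 'b', 'e']


Output: [2, 1, 1, 0, 2, 0, 2]


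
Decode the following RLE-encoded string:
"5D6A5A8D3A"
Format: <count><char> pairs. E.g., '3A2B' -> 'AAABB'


Expanding each <count><char> pair:
  5D -> 'DDDDD'
  6A -> 'AAAAAA'
  5A -> 'AAAAA'
  8D -> 'DDDDDDDD'
  3A -> 'AAA'

Decoded = DDDDDAAAAAAAAAAADDDDDDDDAAA


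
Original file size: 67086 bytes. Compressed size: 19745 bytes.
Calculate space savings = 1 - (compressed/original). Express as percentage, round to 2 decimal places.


ratio = compressed/original = 19745/67086 = 0.294324
savings = 1 - ratio = 1 - 0.294324 = 0.705676
as a percentage: 0.705676 * 100 = 70.57%

Space savings = 1 - 19745/67086 = 70.57%


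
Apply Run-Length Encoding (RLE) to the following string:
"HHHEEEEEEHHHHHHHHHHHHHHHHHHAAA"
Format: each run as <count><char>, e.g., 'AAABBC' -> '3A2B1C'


Scanning runs left to right:
  i=0: run of 'H' x 3 -> '3H'
  i=3: run of 'E' x 6 -> '6E'
  i=9: run of 'H' x 18 -> '18H'
  i=27: run of 'A' x 3 -> '3A'

RLE = 3H6E18H3A


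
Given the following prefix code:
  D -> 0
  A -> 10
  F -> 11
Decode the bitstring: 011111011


Decoding step by step:
Bits 0 -> D
Bits 11 -> F
Bits 11 -> F
Bits 10 -> A
Bits 11 -> F


Decoded message: DFFAF


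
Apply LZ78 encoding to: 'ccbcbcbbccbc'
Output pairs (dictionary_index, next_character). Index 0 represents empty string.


LZ78 encoding steps:
Dictionary: {0: ''}
Step 1: w='' (idx 0), next='c' -> output (0, 'c'), add 'c' as idx 1
Step 2: w='c' (idx 1), next='b' -> output (1, 'b'), add 'cb' as idx 2
Step 3: w='cb' (idx 2), next='c' -> output (2, 'c'), add 'cbc' as idx 3
Step 4: w='' (idx 0), next='b' -> output (0, 'b'), add 'b' as idx 4
Step 5: w='b' (idx 4), next='c' -> output (4, 'c'), add 'bc' as idx 5
Step 6: w='cbc' (idx 3), end of input -> output (3, '')


Encoded: [(0, 'c'), (1, 'b'), (2, 'c'), (0, 'b'), (4, 'c'), (3, '')]


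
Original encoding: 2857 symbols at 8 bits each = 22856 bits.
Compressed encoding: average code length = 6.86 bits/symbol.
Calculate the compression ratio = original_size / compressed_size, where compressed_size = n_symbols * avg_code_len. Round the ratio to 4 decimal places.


original_size = n_symbols * orig_bits = 2857 * 8 = 22856 bits
compressed_size = n_symbols * avg_code_len = 2857 * 6.86 = 19599.02 bits
ratio = original_size / compressed_size = 22856 / 19599.02 = 1.1662

Compression ratio = 1.1662


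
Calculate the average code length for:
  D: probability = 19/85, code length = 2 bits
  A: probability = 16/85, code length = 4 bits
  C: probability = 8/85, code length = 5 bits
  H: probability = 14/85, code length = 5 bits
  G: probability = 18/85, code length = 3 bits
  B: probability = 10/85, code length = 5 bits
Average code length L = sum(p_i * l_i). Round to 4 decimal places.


Weighted contributions p_i * l_i:
  D: (19/85) * 2 = 38/85
  A: (16/85) * 4 = 64/85
  C: (8/85) * 5 = 40/85
  H: (14/85) * 5 = 70/85
  G: (18/85) * 3 = 54/85
  B: (10/85) * 5 = 50/85
Sum = (38 + 64 + 40 + 70 + 54 + 50)/85 = 316/85

L = 316/85 = 3.7176 bits/symbol


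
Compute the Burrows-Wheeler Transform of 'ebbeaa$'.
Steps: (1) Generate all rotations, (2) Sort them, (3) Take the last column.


Rotations (sorted):
  0: $ebbeaa -> last char: a
  1: a$ebbea -> last char: a
  2: aa$ebbe -> last char: e
  3: bbeaa$e -> last char: e
  4: beaa$eb -> last char: b
  5: eaa$ebb -> last char: b
  6: ebbeaa$ -> last char: $


BWT = aaeebb$


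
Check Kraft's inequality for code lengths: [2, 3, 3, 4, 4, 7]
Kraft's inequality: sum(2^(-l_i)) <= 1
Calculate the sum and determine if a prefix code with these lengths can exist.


Sum = 2^(-2) + 2^(-3) + 2^(-3) + 2^(-4) + 2^(-4) + 2^(-7)
    = 0.25 + 0.125 + 0.125 + 0.0625 + 0.0625 + 0.0078125
    = 81/128 = 0.6328125
Since 0.6328125 <= 1, Kraft's inequality IS satisfied.
A prefix code with these lengths CAN exist.

Kraft sum = 0.6328125. Satisfied.


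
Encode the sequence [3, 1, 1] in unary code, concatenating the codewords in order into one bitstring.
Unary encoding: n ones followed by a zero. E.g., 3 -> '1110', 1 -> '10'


Encode each number as n ones followed by a terminating 0:
  3 -> 1110 (4 bits)
  1 -> 10 (2 bits)
  1 -> 10 (2 bits)
Total length = 4 + 2 + 2 = 8 bits.

Unary([3, 1, 1]) = 11101010 (8 bits)


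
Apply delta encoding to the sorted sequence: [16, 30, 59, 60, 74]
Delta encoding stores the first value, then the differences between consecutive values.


First value: 16
Deltas:
  30 - 16 = 14
  59 - 30 = 29
  60 - 59 = 1
  74 - 60 = 14


Delta encoded: [16, 14, 29, 1, 14]


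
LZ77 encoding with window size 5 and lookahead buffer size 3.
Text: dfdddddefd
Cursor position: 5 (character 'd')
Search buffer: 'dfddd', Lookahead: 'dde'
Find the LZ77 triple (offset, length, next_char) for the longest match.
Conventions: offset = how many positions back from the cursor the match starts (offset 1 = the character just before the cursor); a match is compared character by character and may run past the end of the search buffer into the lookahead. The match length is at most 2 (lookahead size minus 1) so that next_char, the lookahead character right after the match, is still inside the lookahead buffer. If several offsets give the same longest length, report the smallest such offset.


Try each offset into the search buffer:
  offset=1 (pos 4, char 'd'): match length 2
  offset=2 (pos 3, char 'd'): match length 2
  offset=3 (pos 2, char 'd'): match length 2
  offset=4 (pos 1, char 'f'): match length 0
  offset=5 (pos 0, char 'd'): match length 1
Longest match has length 2, found at offsets 1, 2, 3; take the smallest, offset 1.
next_char = character at position 5 + 2 = 7 -> 'e'

Best match: offset=1, length=2 (matching 'dd' starting at position 4)
LZ77 triple: (1, 2, 'e')


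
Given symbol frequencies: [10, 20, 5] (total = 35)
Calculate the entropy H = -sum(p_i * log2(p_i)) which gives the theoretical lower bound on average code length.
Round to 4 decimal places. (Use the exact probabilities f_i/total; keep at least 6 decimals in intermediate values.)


Per-symbol terms -p_i * log2(p_i) with p_i = f_i/35:
  p = 10/35 = 0.285714: log2(p) = -1.807355, -p*log2(p) = 0.516387
  p = 20/35 = 0.571429: log2(p) = -0.807355, -p*log2(p) = 0.461346
  p = 5/35 = 0.142857: log2(p) = -2.807355, -p*log2(p) = 0.401051
H = 0.516387 + 0.461346 + 0.401051 = 1.378784

H = 1.3788 bits/symbol


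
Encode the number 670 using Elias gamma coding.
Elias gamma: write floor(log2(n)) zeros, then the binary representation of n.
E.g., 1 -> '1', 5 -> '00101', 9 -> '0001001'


num_bits = floor(log2(670)) + 1 = 10
leading_zeros = num_bits - 1 = 9
binary(670) = 1010011110

Elias gamma(670) = '000000000' + '1010011110' = 0000000001010011110 (19 bits)


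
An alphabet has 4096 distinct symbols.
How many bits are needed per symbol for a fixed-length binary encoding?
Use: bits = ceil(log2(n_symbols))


log2(4096) = 12.0
Bracket: 2^11 = 2048 < 4096 <= 2^12 = 4096
So ceil(log2(4096)) = 12

bits = ceil(log2(4096)) = ceil(12.0) = 12 bits


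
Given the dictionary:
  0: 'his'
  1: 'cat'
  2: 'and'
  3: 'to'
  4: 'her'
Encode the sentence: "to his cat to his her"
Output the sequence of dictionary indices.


Look up each word in the dictionary:
  'to' -> 3
  'his' -> 0
  'cat' -> 1
  'to' -> 3
  'his' -> 0
  'her' -> 4

Encoded: [3, 0, 1, 3, 0, 4]


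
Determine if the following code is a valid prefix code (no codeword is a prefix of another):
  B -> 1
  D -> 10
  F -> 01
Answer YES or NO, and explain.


Checking each pair (does one codeword prefix another?):
  B='1' vs D='10': prefix -- VIOLATION

NO -- this is NOT a valid prefix code. B (1) is a prefix of D (10).


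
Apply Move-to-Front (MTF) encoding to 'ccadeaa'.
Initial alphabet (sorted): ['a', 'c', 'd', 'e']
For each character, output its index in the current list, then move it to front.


MTF encoding:
'c': index 1 in ['a', 'c', 'd', 'e'] -> ['c', 'a', 'd', 'e']
'c': index 0 in ['c', 'a', 'd', 'e'] -> ['c', 'a', 'd', 'e']
'a': index 1 in ['c', 'a', 'd', 'e'] -> ['a', 'c', 'd', 'e']
'd': index 2 in ['a', 'c', 'd', 'e'] -> ['d', 'a', 'c', 'e']
'e': index 3 in ['d', 'a', 'c', 'e'] -> ['e', 'd', 'a', 'c']
'a': index 2 in ['e', 'd', 'a', 'c'] -> ['a', 'e', 'd', 'c']
'a': index 0 in ['a', 'e', 'd', 'c'] -> ['a', 'e', 'd', 'c']


Output: [1, 0, 1, 2, 3, 2, 0]


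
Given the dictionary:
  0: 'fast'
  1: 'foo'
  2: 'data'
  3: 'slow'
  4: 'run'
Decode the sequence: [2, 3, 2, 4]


Look up each index in the dictionary:
  2 -> 'data'
  3 -> 'slow'
  2 -> 'data'
  4 -> 'run'

Decoded: "data slow data run"


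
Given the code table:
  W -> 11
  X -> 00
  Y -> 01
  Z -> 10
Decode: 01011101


Decoding:
01 -> Y
01 -> Y
11 -> W
01 -> Y


Result: YYWY


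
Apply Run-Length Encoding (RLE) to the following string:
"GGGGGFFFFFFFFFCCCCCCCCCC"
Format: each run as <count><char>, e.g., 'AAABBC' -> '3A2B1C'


Scanning runs left to right:
  i=0: run of 'G' x 5 -> '5G'
  i=5: run of 'F' x 9 -> '9F'
  i=14: run of 'C' x 10 -> '10C'

RLE = 5G9F10C


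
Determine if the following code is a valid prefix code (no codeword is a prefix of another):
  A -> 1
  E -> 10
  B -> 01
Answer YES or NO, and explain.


Checking each pair (does one codeword prefix another?):
  A='1' vs E='10': prefix -- VIOLATION

NO -- this is NOT a valid prefix code. A (1) is a prefix of E (10).


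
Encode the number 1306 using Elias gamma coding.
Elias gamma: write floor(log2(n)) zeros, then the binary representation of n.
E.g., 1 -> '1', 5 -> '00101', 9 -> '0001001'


num_bits = floor(log2(1306)) + 1 = 11
leading_zeros = num_bits - 1 = 10
binary(1306) = 10100011010

Elias gamma(1306) = '0000000000' + '10100011010' = 000000000010100011010 (21 bits)


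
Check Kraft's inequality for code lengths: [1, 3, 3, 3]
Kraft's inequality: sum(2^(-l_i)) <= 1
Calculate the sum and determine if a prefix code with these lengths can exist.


Sum = 2^(-1) + 2^(-3) + 2^(-3) + 2^(-3)
    = 0.5 + 0.125 + 0.125 + 0.125
    = 7/8 = 0.875
Since 0.875 <= 1, Kraft's inequality IS satisfied.
A prefix code with these lengths CAN exist.

Kraft sum = 0.875. Satisfied.


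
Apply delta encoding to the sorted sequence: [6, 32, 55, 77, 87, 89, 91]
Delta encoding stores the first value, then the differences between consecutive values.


First value: 6
Deltas:
  32 - 6 = 26
  55 - 32 = 23
  77 - 55 = 22
  87 - 77 = 10
  89 - 87 = 2
  91 - 89 = 2


Delta encoded: [6, 26, 23, 22, 10, 2, 2]


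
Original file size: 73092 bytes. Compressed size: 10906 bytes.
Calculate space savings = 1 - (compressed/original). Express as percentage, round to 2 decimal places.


ratio = compressed/original = 10906/73092 = 0.149209
savings = 1 - ratio = 1 - 0.149209 = 0.850791
as a percentage: 0.850791 * 100 = 85.08%

Space savings = 1 - 10906/73092 = 85.08%


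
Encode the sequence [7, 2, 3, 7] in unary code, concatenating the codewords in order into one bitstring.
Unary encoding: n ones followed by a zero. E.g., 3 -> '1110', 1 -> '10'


Encode each number as n ones followed by a terminating 0:
  7 -> 11111110 (8 bits)
  2 -> 110 (3 bits)
  3 -> 1110 (4 bits)
  7 -> 11111110 (8 bits)
Total length = 8 + 3 + 4 + 8 = 23 bits.

Unary([7, 2, 3, 7]) = 11111110110111011111110 (23 bits)


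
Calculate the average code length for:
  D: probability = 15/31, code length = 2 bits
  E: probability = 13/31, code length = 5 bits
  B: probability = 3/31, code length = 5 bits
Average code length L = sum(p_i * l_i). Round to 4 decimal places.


Weighted contributions p_i * l_i:
  D: (15/31) * 2 = 30/31
  E: (13/31) * 5 = 65/31
  B: (3/31) * 5 = 15/31
Sum = (30 + 65 + 15)/31 = 110/31

L = 110/31 = 3.5484 bits/symbol


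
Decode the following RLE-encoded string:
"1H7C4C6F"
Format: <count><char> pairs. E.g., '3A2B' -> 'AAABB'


Expanding each <count><char> pair:
  1H -> 'H'
  7C -> 'CCCCCCC'
  4C -> 'CCCC'
  6F -> 'FFFFFF'

Decoded = HCCCCCCCCCCCFFFFFF


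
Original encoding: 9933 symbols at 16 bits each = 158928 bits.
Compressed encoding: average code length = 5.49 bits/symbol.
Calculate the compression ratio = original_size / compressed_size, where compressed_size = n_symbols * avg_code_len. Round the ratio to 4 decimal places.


original_size = n_symbols * orig_bits = 9933 * 16 = 158928 bits
compressed_size = n_symbols * avg_code_len = 9933 * 5.49 = 54532.17 bits
ratio = original_size / compressed_size = 158928 / 54532.17 = 2.9144

Compression ratio = 2.9144


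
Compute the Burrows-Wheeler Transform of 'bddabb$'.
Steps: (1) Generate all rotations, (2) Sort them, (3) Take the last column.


Rotations (sorted):
  0: $bddabb -> last char: b
  1: abb$bdd -> last char: d
  2: b$bddab -> last char: b
  3: bb$bdda -> last char: a
  4: bddabb$ -> last char: $
  5: dabb$bd -> last char: d
  6: ddabb$b -> last char: b


BWT = bdba$db


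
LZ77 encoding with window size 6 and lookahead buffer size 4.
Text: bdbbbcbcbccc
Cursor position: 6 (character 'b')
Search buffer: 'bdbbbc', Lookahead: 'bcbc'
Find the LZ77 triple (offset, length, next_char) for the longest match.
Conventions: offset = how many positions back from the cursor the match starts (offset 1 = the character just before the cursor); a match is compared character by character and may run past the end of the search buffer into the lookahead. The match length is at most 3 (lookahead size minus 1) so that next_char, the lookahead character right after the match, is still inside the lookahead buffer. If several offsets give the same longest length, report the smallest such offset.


Try each offset into the search buffer:
  offset=1 (pos 5, char 'c'): match length 0
  offset=2 (pos 4, char 'b'): match length 3
  offset=3 (pos 3, char 'b'): match length 1
  offset=4 (pos 2, char 'b'): match length 1
  offset=5 (pos 1, char 'd'): match length 0
  offset=6 (pos 0, char 'b'): match length 1
Longest match has length 3 at offset 2.
next_char = character at position 6 + 3 = 9 -> 'c'

Best match: offset=2, length=3 (matching 'bcb' starting at position 4)
LZ77 triple: (2, 3, 'c')


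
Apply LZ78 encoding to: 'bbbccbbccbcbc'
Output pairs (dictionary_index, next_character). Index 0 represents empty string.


LZ78 encoding steps:
Dictionary: {0: ''}
Step 1: w='' (idx 0), next='b' -> output (0, 'b'), add 'b' as idx 1
Step 2: w='b' (idx 1), next='b' -> output (1, 'b'), add 'bb' as idx 2
Step 3: w='' (idx 0), next='c' -> output (0, 'c'), add 'c' as idx 3
Step 4: w='c' (idx 3), next='b' -> output (3, 'b'), add 'cb' as idx 4
Step 5: w='b' (idx 1), next='c' -> output (1, 'c'), add 'bc' as idx 5
Step 6: w='cb' (idx 4), next='c' -> output (4, 'c'), add 'cbc' as idx 6
Step 7: w='bc' (idx 5), end of input -> output (5, '')


Encoded: [(0, 'b'), (1, 'b'), (0, 'c'), (3, 'b'), (1, 'c'), (4, 'c'), (5, '')]


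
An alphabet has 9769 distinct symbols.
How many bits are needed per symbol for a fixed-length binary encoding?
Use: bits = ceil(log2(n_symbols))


log2(9769) = 13.254
Bracket: 2^13 = 8192 < 9769 <= 2^14 = 16384
So ceil(log2(9769)) = 14

bits = ceil(log2(9769)) = ceil(13.254) = 14 bits


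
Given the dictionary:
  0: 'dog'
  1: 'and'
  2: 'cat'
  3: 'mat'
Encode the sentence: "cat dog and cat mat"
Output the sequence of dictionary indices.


Look up each word in the dictionary:
  'cat' -> 2
  'dog' -> 0
  'and' -> 1
  'cat' -> 2
  'mat' -> 3

Encoded: [2, 0, 1, 2, 3]


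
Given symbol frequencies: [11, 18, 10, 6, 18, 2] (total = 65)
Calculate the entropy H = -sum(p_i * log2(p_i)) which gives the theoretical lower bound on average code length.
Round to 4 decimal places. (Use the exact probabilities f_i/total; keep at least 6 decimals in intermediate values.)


Per-symbol terms -p_i * log2(p_i) with p_i = f_i/65:
  p = 11/65 = 0.169231: log2(p) = -2.562936, -p*log2(p) = 0.433728
  p = 18/65 = 0.276923: log2(p) = -1.852443, -p*log2(p) = 0.512984
  p = 10/65 = 0.153846: log2(p) = -2.700440, -p*log2(p) = 0.415452
  p = 6/65 = 0.092308: log2(p) = -3.437405, -p*log2(p) = 0.317299
  p = 18/65 = 0.276923: log2(p) = -1.852443, -p*log2(p) = 0.512984
  p = 2/65 = 0.030769: log2(p) = -5.022368, -p*log2(p) = 0.154534
H = 0.433728 + 0.512984 + 0.415452 + 0.317299 + 0.512984 + 0.154534 = 2.346981

H = 2.347 bits/symbol


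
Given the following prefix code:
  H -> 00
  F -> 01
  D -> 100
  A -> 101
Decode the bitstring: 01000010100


Decoding step by step:
Bits 01 -> F
Bits 00 -> H
Bits 00 -> H
Bits 101 -> A
Bits 00 -> H


Decoded message: FHHAH


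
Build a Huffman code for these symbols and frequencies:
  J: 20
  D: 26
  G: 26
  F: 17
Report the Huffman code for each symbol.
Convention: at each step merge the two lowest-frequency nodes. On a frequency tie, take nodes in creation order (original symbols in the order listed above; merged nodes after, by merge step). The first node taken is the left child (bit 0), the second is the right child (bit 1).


Huffman tree construction:
Step 1: Merge F(17) + J(20) = 37
Step 2: Merge D(26) + G(26) = 52
Step 3: Merge (F+J)(37) + (D+G)(52) = 89
Read each symbol's code off the tree from the root (left child = 0, right child = 1).

Codes:
  J: 01 (length 2)
  D: 10 (length 2)
  G: 11 (length 2)
  F: 00 (length 2)
Average code length: 178/89 = 2.0000 bits/symbol


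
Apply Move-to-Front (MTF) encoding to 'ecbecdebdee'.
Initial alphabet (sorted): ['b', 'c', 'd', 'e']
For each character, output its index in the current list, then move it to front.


MTF encoding:
'e': index 3 in ['b', 'c', 'd', 'e'] -> ['e', 'b', 'c', 'd']
'c': index 2 in ['e', 'b', 'c', 'd'] -> ['c', 'e', 'b', 'd']
'b': index 2 in ['c', 'e', 'b', 'd'] -> ['b', 'c', 'e', 'd']
'e': index 2 in ['b', 'c', 'e', 'd'] -> ['e', 'b', 'c', 'd']
'c': index 2 in ['e', 'b', 'c', 'd'] -> ['c', 'e', 'b', 'd']
'd': index 3 in ['c', 'e', 'b', 'd'] -> ['d', 'c', 'e', 'b']
'e': index 2 in ['d', 'c', 'e', 'b'] -> ['e', 'd', 'c', 'b']
'b': index 3 in ['e', 'd', 'c', 'b'] -> ['b', 'e', 'd', 'c']
'd': index 2 in ['b', 'e', 'd', 'c'] -> ['d', 'b', 'e', 'c']
'e': index 2 in ['d', 'b', 'e', 'c'] -> ['e', 'd', 'b', 'c']
'e': index 0 in ['e', 'd', 'b', 'c'] -> ['e', 'd', 'b', 'c']


Output: [3, 2, 2, 2, 2, 3, 2, 3, 2, 2, 0]


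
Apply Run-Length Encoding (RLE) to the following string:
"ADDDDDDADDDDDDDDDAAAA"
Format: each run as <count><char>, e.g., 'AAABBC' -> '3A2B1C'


Scanning runs left to right:
  i=0: run of 'A' x 1 -> '1A'
  i=1: run of 'D' x 6 -> '6D'
  i=7: run of 'A' x 1 -> '1A'
  i=8: run of 'D' x 9 -> '9D'
  i=17: run of 'A' x 4 -> '4A'

RLE = 1A6D1A9D4A


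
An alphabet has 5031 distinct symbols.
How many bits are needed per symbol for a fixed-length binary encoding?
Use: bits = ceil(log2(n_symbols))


log2(5031) = 12.2966
Bracket: 2^12 = 4096 < 5031 <= 2^13 = 8192
So ceil(log2(5031)) = 13

bits = ceil(log2(5031)) = ceil(12.2966) = 13 bits


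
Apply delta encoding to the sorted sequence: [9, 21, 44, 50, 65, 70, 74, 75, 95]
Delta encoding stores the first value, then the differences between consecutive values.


First value: 9
Deltas:
  21 - 9 = 12
  44 - 21 = 23
  50 - 44 = 6
  65 - 50 = 15
  70 - 65 = 5
  74 - 70 = 4
  75 - 74 = 1
  95 - 75 = 20


Delta encoded: [9, 12, 23, 6, 15, 5, 4, 1, 20]


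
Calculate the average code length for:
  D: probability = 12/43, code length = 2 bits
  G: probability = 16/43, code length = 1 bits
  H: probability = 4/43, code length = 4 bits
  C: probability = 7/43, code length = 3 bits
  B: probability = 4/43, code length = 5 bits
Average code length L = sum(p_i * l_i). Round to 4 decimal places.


Weighted contributions p_i * l_i:
  D: (12/43) * 2 = 24/43
  G: (16/43) * 1 = 16/43
  H: (4/43) * 4 = 16/43
  C: (7/43) * 3 = 21/43
  B: (4/43) * 5 = 20/43
Sum = (24 + 16 + 16 + 21 + 20)/43 = 97/43

L = 97/43 = 2.2558 bits/symbol


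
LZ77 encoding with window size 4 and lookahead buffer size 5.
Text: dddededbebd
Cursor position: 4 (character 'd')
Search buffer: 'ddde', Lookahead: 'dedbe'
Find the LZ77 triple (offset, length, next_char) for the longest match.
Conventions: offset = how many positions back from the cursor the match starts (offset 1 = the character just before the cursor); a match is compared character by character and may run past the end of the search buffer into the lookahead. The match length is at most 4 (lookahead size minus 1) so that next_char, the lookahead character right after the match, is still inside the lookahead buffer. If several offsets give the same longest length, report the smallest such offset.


Try each offset into the search buffer:
  offset=1 (pos 3, char 'e'): match length 0
  offset=2 (pos 2, char 'd'): match length 3
  offset=3 (pos 1, char 'd'): match length 1
  offset=4 (pos 0, char 'd'): match length 1
Longest match has length 3 at offset 2.
next_char = character at position 4 + 3 = 7 -> 'b'

Best match: offset=2, length=3 (matching 'ded' starting at position 2)
LZ77 triple: (2, 3, 'b')


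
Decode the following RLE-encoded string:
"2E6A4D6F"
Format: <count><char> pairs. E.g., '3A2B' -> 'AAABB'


Expanding each <count><char> pair:
  2E -> 'EE'
  6A -> 'AAAAAA'
  4D -> 'DDDD'
  6F -> 'FFFFFF'

Decoded = EEAAAAAADDDDFFFFFF


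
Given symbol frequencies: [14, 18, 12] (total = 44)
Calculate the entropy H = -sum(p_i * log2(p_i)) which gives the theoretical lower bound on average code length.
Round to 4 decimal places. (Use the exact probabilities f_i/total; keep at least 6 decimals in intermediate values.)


Per-symbol terms -p_i * log2(p_i) with p_i = f_i/44:
  p = 14/44 = 0.318182: log2(p) = -1.652077, -p*log2(p) = 0.525661
  p = 18/44 = 0.409091: log2(p) = -1.289507, -p*log2(p) = 0.527525
  p = 12/44 = 0.272727: log2(p) = -1.874469, -p*log2(p) = 0.511219
H = 0.525661 + 0.527525 + 0.511219 = 1.564405

H = 1.5644 bits/symbol


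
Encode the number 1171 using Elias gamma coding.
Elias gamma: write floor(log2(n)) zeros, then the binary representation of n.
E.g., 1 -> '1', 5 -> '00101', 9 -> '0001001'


num_bits = floor(log2(1171)) + 1 = 11
leading_zeros = num_bits - 1 = 10
binary(1171) = 10010010011

Elias gamma(1171) = '0000000000' + '10010010011' = 000000000010010010011 (21 bits)


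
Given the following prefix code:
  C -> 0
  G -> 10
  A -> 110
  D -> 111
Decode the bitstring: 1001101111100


Decoding step by step:
Bits 10 -> G
Bits 0 -> C
Bits 110 -> A
Bits 111 -> D
Bits 110 -> A
Bits 0 -> C


Decoded message: GCADAC


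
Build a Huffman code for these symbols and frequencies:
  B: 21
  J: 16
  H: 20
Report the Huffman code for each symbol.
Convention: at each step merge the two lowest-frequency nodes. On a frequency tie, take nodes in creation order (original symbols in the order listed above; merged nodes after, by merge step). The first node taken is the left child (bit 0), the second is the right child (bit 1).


Huffman tree construction:
Step 1: Merge J(16) + H(20) = 36
Step 2: Merge B(21) + (J+H)(36) = 57
Read each symbol's code off the tree from the root (left child = 0, right child = 1).

Codes:
  B: 0 (length 1)
  J: 10 (length 2)
  H: 11 (length 2)
Average code length: 93/57 = 1.6316 bits/symbol


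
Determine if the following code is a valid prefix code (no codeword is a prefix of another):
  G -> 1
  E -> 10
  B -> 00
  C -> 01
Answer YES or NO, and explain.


Checking each pair (does one codeword prefix another?):
  G='1' vs E='10': prefix -- VIOLATION

NO -- this is NOT a valid prefix code. G (1) is a prefix of E (10).


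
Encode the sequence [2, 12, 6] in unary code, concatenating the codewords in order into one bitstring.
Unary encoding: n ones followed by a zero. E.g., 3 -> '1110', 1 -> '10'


Encode each number as n ones followed by a terminating 0:
  2 -> 110 (3 bits)
  12 -> 1111111111110 (13 bits)
  6 -> 1111110 (7 bits)
Total length = 3 + 13 + 7 = 23 bits.

Unary([2, 12, 6]) = 11011111111111101111110 (23 bits)


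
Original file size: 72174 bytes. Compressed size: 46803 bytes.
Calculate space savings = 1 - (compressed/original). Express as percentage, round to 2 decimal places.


ratio = compressed/original = 46803/72174 = 0.648475
savings = 1 - ratio = 1 - 0.648475 = 0.351525
as a percentage: 0.351525 * 100 = 35.15%

Space savings = 1 - 46803/72174 = 35.15%


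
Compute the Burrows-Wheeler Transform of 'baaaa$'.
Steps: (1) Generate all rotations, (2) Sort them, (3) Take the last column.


Rotations (sorted):
  0: $baaaa -> last char: a
  1: a$baaa -> last char: a
  2: aa$baa -> last char: a
  3: aaa$ba -> last char: a
  4: aaaa$b -> last char: b
  5: baaaa$ -> last char: $


BWT = aaaab$


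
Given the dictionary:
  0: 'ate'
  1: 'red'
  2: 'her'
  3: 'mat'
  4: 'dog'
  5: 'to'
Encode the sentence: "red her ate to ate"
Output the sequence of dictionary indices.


Look up each word in the dictionary:
  'red' -> 1
  'her' -> 2
  'ate' -> 0
  'to' -> 5
  'ate' -> 0

Encoded: [1, 2, 0, 5, 0]


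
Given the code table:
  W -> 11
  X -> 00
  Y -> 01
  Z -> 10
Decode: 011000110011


Decoding:
01 -> Y
10 -> Z
00 -> X
11 -> W
00 -> X
11 -> W


Result: YZXWXW


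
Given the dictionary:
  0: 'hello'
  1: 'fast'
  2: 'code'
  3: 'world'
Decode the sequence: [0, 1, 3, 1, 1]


Look up each index in the dictionary:
  0 -> 'hello'
  1 -> 'fast'
  3 -> 'world'
  1 -> 'fast'
  1 -> 'fast'

Decoded: "hello fast world fast fast"


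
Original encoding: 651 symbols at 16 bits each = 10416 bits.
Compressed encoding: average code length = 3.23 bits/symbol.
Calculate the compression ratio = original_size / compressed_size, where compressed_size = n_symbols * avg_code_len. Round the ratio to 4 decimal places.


original_size = n_symbols * orig_bits = 651 * 16 = 10416 bits
compressed_size = n_symbols * avg_code_len = 651 * 3.23 = 2102.73 bits
ratio = original_size / compressed_size = 10416 / 2102.73 = 4.9536

Compression ratio = 4.9536


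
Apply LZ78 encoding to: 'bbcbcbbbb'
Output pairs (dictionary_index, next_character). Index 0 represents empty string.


LZ78 encoding steps:
Dictionary: {0: ''}
Step 1: w='' (idx 0), next='b' -> output (0, 'b'), add 'b' as idx 1
Step 2: w='b' (idx 1), next='c' -> output (1, 'c'), add 'bc' as idx 2
Step 3: w='bc' (idx 2), next='b' -> output (2, 'b'), add 'bcb' as idx 3
Step 4: w='b' (idx 1), next='b' -> output (1, 'b'), add 'bb' as idx 4
Step 5: w='b' (idx 1), end of input -> output (1, '')


Encoded: [(0, 'b'), (1, 'c'), (2, 'b'), (1, 'b'), (1, '')]


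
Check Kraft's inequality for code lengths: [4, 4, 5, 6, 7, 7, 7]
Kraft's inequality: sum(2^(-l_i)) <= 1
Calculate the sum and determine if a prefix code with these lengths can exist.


Sum = 2^(-4) + 2^(-4) + 2^(-5) + 2^(-6) + 2^(-7) + 2^(-7) + 2^(-7)
    = 0.0625 + 0.0625 + 0.03125 + 0.015625 + 0.0078125 + 0.0078125 + 0.0078125
    = 25/128 = 0.1953125
Since 0.1953125 <= 1, Kraft's inequality IS satisfied.
A prefix code with these lengths CAN exist.

Kraft sum = 0.1953125. Satisfied.


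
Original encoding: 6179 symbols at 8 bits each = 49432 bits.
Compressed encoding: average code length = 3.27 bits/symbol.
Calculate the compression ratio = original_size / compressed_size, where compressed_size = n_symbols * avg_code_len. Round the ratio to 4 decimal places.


original_size = n_symbols * orig_bits = 6179 * 8 = 49432 bits
compressed_size = n_symbols * avg_code_len = 6179 * 3.27 = 20205.33 bits
ratio = original_size / compressed_size = 49432 / 20205.33 = 2.4465

Compression ratio = 2.4465


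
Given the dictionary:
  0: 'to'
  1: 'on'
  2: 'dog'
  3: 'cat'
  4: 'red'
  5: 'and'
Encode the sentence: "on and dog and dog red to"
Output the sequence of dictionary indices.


Look up each word in the dictionary:
  'on' -> 1
  'and' -> 5
  'dog' -> 2
  'and' -> 5
  'dog' -> 2
  'red' -> 4
  'to' -> 0

Encoded: [1, 5, 2, 5, 2, 4, 0]


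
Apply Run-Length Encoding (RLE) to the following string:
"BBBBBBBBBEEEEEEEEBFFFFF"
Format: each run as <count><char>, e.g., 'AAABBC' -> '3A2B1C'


Scanning runs left to right:
  i=0: run of 'B' x 9 -> '9B'
  i=9: run of 'E' x 8 -> '8E'
  i=17: run of 'B' x 1 -> '1B'
  i=18: run of 'F' x 5 -> '5F'

RLE = 9B8E1B5F
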